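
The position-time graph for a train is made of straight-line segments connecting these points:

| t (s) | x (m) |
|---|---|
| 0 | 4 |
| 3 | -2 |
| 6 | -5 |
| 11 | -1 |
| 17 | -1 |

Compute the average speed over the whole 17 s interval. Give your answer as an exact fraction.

Average speed = (total path length)/(elapsed time); on a piecewise-linear x-t graph the path length is Σ|Δx|.
0–3 s: |Δx| = |-2 − 4| = 6 m
3–6 s: |Δx| = |-5 − -2| = 3 m
6–11 s: |Δx| = |-1 − -5| = 4 m
11–17 s: |Δx| = |-1 − -1| = 0 m
Total path = 13 m; average speed = 13/17 = 13/17 m/s.

13/17 m/s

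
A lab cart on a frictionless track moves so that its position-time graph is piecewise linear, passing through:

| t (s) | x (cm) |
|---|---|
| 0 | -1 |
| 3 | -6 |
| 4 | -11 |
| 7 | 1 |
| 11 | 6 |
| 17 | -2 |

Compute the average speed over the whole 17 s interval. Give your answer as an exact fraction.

35/17 cm/s

Average speed = (total path length)/(elapsed time); on a piecewise-linear x-t graph the path length is Σ|Δx|.
0–3 s: |Δx| = |-6 − -1| = 5 cm
3–4 s: |Δx| = |-11 − -6| = 5 cm
4–7 s: |Δx| = |1 − -11| = 12 cm
7–11 s: |Δx| = |6 − 1| = 5 cm
11–17 s: |Δx| = |-2 − 6| = 8 cm
Total path = 35 cm; average speed = 35/17 = 35/17 cm/s.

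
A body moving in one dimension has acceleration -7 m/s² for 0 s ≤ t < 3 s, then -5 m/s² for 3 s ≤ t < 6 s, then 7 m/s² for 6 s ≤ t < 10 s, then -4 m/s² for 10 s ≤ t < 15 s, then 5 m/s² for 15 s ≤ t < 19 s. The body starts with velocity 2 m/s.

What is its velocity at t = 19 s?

-6 m/s

Δv equals the area under the a-t graph; then v = v₀ + Δv.
0–3 s: -7 × 3 = -21 m/s
3–6 s: -5 × 3 = -15 m/s
6–10 s: 7 × 4 = 28 m/s
10–15 s: -4 × 5 = -20 m/s
15–19 s: 5 × 4 = 20 m/s
Δv = -8 m/s, so v(19) = 2 + (-8) = -6 m/s.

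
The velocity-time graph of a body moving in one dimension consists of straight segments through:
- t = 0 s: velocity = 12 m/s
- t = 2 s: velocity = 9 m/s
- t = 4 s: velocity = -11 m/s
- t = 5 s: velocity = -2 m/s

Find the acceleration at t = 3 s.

-10 m/s²

Acceleration is the slope of the v-t graph on 2–4 s: (-11 − 9)/(4 − 2) = -10 m/s².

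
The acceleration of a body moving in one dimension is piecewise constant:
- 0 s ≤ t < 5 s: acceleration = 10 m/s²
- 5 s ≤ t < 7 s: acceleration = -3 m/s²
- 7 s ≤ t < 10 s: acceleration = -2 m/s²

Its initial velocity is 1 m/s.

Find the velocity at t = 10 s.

Δv equals the area under the a-t graph; then v = v₀ + Δv.
0–5 s: 10 × 5 = 50 m/s
5–7 s: -3 × 2 = -6 m/s
7–10 s: -2 × 3 = -6 m/s
Δv = 38 m/s, so v(10) = 1 + (38) = 39 m/s.

39 m/s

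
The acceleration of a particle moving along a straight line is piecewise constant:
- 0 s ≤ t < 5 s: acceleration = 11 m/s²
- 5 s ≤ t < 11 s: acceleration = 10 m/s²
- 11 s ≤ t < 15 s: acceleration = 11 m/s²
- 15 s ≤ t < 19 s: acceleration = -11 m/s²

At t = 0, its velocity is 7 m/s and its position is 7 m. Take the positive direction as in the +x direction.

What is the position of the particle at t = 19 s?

1883.5 m

On each constant-a segment, Δv = aΔt and Δx = v₀Δt + ½aΔt²; chain segment to segment.
0–5 s: v starts 7 m/s; Δx = 7·5 + ½·11·5² = 172.5 m; v ends 62 m/s.
5–11 s: v starts 62 m/s; Δx = 62·6 + ½·10·6² = 552 m; v ends 122 m/s.
11–15 s: v starts 122 m/s; Δx = 122·4 + ½·11·4² = 576 m; v ends 166 m/s.
15–19 s: v starts 166 m/s; Δx = 166·4 + ½·-11·4² = 576 m; v ends 122 m/s.
x(19) = 7 + Σ Δx = 1883.5 m.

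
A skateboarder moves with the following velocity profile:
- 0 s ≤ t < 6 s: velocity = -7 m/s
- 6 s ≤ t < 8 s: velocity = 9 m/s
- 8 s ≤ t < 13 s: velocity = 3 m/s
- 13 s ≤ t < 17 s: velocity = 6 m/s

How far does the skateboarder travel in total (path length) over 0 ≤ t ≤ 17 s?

Total distance travelled is ∫|v| dt — sum the magnitudes of each area piece.
0–6 s: |-7| × 6 = 42 m
6–8 s: |9| × 2 = 18 m
8–13 s: |3| × 5 = 15 m
13–17 s: |6| × 4 = 24 m
Total distance = 99 m

99 m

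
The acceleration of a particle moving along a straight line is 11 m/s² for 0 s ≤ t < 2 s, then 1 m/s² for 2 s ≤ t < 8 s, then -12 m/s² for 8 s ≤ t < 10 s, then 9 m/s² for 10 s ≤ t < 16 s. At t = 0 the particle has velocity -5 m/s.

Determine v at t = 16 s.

53 m/s

Δv equals the area under the a-t graph; then v = v₀ + Δv.
0–2 s: 11 × 2 = 22 m/s
2–8 s: 1 × 6 = 6 m/s
8–10 s: -12 × 2 = -24 m/s
10–16 s: 9 × 6 = 54 m/s
Δv = 58 m/s, so v(16) = -5 + (58) = 53 m/s.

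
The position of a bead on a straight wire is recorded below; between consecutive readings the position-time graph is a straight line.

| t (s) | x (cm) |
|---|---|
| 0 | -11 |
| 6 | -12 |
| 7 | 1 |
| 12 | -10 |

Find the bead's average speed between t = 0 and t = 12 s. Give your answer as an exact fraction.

Average speed = (total path length)/(elapsed time); on a piecewise-linear x-t graph the path length is Σ|Δx|.
0–6 s: |Δx| = |-12 − -11| = 1 cm
6–7 s: |Δx| = |1 − -12| = 13 cm
7–12 s: |Δx| = |-10 − 1| = 11 cm
Total path = 25 cm; average speed = 25/12 = 25/12 cm/s.

25/12 cm/s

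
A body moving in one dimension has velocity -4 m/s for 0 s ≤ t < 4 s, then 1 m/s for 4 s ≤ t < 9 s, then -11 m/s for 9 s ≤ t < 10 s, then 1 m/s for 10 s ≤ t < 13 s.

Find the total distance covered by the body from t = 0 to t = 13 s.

35 m

Distance (not displacement) is the total path length: add the absolute areas under v-t.
0–4 s: |-4| × 4 = 16 m
4–9 s: |1| × 5 = 5 m
9–10 s: |-11| × 1 = 11 m
10–13 s: |1| × 3 = 3 m
Total distance = 35 m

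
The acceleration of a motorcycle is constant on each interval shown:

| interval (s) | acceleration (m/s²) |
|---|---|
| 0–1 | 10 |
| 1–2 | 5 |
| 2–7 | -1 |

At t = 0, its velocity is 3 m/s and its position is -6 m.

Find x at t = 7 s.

95 m

On each constant-a segment, Δv = aΔt and Δx = v₀Δt + ½aΔt²; chain segment to segment.
0–1 s: v starts 3 m/s; Δx = 3·1 + ½·10·1² = 8 m; v ends 13 m/s.
1–2 s: v starts 13 m/s; Δx = 13·1 + ½·5·1² = 15.5 m; v ends 18 m/s.
2–7 s: v starts 18 m/s; Δx = 18·5 + ½·-1·5² = 77.5 m; v ends 13 m/s.
x(7) = -6 + Σ Δx = 95 m.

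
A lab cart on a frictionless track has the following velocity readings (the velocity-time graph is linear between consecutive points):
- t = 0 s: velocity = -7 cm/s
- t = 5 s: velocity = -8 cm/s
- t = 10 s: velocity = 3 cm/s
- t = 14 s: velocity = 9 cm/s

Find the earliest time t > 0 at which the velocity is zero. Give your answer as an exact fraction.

t = 95/11 s

v changes sign on 5–10 s (from -8 to 3); the graph is linear there, so v = 0 at t = 5 + (8)·(10 − 5)/(3 − -8) = 95/11 s.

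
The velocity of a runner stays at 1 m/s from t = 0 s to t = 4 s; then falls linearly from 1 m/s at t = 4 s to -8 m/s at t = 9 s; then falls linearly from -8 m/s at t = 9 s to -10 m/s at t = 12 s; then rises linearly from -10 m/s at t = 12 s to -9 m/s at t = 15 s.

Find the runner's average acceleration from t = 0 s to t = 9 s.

Average acceleration = Δv/Δt = (-8 − 1)/(9 − 0) = -1 m/s².

-1 m/s²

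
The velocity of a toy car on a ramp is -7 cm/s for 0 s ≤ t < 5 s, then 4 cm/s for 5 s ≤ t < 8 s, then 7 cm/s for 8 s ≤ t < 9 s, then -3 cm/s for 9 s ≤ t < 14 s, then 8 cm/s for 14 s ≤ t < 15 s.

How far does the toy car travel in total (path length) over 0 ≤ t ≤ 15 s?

77 cm

Total distance travelled is ∫|v| dt — sum the magnitudes of each area piece.
0–5 s: |-7| × 5 = 35 cm
5–8 s: |4| × 3 = 12 cm
8–9 s: |7| × 1 = 7 cm
9–14 s: |-3| × 5 = 15 cm
14–15 s: |8| × 1 = 8 cm
Total distance = 77 cm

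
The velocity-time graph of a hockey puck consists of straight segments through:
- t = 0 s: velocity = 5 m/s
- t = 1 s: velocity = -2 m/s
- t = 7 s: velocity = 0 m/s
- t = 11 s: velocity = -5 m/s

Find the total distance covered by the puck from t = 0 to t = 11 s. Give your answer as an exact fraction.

Total distance travelled is ∫|v| dt — sum the magnitudes of each area piece.
0–1 s: v = 0 at t = 5/7 s; triangle areas 25/14 + 2/7 = 29/14 m
1–7 s: |½(-2 + 0)(6)| = 6 m
7–11 s: |½(0 + -5)(4)| = 10 m
Total distance = 253/14 m

253/14 m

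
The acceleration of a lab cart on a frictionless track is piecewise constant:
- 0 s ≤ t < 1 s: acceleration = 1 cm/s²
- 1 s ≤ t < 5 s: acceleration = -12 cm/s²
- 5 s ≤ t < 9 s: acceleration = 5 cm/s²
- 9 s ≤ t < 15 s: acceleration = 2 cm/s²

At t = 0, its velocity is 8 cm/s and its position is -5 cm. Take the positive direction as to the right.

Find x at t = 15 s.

-250.5 cm

On each constant-a segment, Δv = aΔt and Δx = v₀Δt + ½aΔt²; chain segment to segment.
0–1 s: v starts 8 cm/s; Δx = 8·1 + ½·1·1² = 8.5 cm; v ends 9 cm/s.
1–5 s: v starts 9 cm/s; Δx = 9·4 + ½·-12·4² = -60 cm; v ends -39 cm/s.
5–9 s: v starts -39 cm/s; Δx = -39·4 + ½·5·4² = -116 cm; v ends -19 cm/s.
9–15 s: v starts -19 cm/s; Δx = -19·6 + ½·2·6² = -78 cm; v ends -7 cm/s.
x(15) = -5 + Σ Δx = -250.5 cm.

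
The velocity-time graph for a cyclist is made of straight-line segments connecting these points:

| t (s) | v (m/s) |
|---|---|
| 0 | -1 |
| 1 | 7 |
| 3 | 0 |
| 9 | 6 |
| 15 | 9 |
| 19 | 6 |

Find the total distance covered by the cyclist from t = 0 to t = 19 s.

103.125 m

Distance (not displacement) is the total path length: add the absolute areas under v-t.
0–1 s: v = 0 at t = 0.125 s; triangle areas 0.0625 + 3.0625 = 3.125 m
1–3 s: |½(7 + 0)(2)| = 7 m
3–9 s: |½(0 + 6)(6)| = 18 m
9–15 s: |½(6 + 9)(6)| = 45 m
15–19 s: |½(9 + 6)(4)| = 30 m
Total distance = 103.125 m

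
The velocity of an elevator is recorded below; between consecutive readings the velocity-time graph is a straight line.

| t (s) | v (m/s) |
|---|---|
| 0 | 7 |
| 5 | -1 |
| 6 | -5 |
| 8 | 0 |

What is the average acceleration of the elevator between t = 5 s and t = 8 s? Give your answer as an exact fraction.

Average acceleration = Δv/Δt = (0 − -1)/(8 − 5) = 1/3 m/s².

1/3 m/s²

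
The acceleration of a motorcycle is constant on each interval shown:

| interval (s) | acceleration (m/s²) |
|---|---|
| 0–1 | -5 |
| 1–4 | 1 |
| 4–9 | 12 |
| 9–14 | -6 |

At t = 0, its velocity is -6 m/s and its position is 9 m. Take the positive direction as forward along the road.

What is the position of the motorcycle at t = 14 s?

267 m

On each constant-a segment, Δv = aΔt and Δx = v₀Δt + ½aΔt²; chain segment to segment.
0–1 s: v starts -6 m/s; Δx = -6·1 + ½·-5·1² = -8.5 m; v ends -11 m/s.
1–4 s: v starts -11 m/s; Δx = -11·3 + ½·1·3² = -28.5 m; v ends -8 m/s.
4–9 s: v starts -8 m/s; Δx = -8·5 + ½·12·5² = 110 m; v ends 52 m/s.
9–14 s: v starts 52 m/s; Δx = 52·5 + ½·-6·5² = 185 m; v ends 22 m/s.
x(14) = 9 + Σ Δx = 267 m.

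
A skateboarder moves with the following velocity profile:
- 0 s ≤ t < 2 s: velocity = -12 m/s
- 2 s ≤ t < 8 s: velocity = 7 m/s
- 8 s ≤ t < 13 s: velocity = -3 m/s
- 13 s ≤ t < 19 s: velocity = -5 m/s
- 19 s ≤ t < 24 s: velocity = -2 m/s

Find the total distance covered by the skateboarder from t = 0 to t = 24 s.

121 m

Distance (not displacement) is the total path length: add the absolute areas under v-t.
0–2 s: |-12| × 2 = 24 m
2–8 s: |7| × 6 = 42 m
8–13 s: |-3| × 5 = 15 m
13–19 s: |-5| × 6 = 30 m
19–24 s: |-2| × 5 = 10 m
Total distance = 121 m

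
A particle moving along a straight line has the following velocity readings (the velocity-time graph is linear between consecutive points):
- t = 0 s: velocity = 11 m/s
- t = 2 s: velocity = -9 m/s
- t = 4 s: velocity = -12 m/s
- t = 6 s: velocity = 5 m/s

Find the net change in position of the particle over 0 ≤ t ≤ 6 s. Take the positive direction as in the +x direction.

Net displacement equals the area under the velocity-time graph (areas below the axis count negative).
0–2 s: ½(11 + -9)(2) = 2 m
2–4 s: ½(-9 + -12)(2) = -21 m
4–6 s: ½(-12 + 5)(2) = -7 m
Net displacement = -26 m

-26 m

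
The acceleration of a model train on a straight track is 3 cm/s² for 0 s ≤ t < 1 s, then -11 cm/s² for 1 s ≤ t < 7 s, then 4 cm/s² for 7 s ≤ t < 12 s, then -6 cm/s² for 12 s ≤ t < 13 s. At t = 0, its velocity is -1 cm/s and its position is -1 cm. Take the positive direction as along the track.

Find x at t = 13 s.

-503.5 cm

On each constant-a segment, Δv = aΔt and Δx = v₀Δt + ½aΔt²; chain segment to segment.
0–1 s: v starts -1 cm/s; Δx = -1·1 + ½·3·1² = 0.5 cm; v ends 2 cm/s.
1–7 s: v starts 2 cm/s; Δx = 2·6 + ½·-11·6² = -186 cm; v ends -64 cm/s.
7–12 s: v starts -64 cm/s; Δx = -64·5 + ½·4·5² = -270 cm; v ends -44 cm/s.
12–13 s: v starts -44 cm/s; Δx = -44·1 + ½·-6·1² = -47 cm; v ends -50 cm/s.
x(13) = -1 + Σ Δx = -503.5 cm.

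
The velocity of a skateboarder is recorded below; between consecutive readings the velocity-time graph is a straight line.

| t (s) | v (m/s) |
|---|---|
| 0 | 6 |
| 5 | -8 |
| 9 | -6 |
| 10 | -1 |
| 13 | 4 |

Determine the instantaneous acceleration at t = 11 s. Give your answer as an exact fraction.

Acceleration is the slope of the v-t graph on 10–13 s: (4 − -1)/(13 − 10) = 5/3 m/s².

5/3 m/s²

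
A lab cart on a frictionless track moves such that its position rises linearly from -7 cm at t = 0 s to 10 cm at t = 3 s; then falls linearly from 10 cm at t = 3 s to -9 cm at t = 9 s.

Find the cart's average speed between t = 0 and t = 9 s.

Average speed = (total path length)/(elapsed time); on a piecewise-linear x-t graph the path length is Σ|Δx|.
0–3 s: |Δx| = |10 − -7| = 17 cm
3–9 s: |Δx| = |-9 − 10| = 19 cm
Total path = 36 cm; average speed = 36/9 = 4 cm/s.

4 cm/s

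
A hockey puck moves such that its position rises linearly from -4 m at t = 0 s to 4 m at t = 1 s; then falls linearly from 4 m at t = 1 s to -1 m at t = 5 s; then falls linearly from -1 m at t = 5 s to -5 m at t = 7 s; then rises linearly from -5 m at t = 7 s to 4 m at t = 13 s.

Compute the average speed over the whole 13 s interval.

2 m/s

Average speed = (total path length)/(elapsed time); on a piecewise-linear x-t graph the path length is Σ|Δx|.
0–1 s: |Δx| = |4 − -4| = 8 m
1–5 s: |Δx| = |-1 − 4| = 5 m
5–7 s: |Δx| = |-5 − -1| = 4 m
7–13 s: |Δx| = |4 − -5| = 9 m
Total path = 26 m; average speed = 26/13 = 2 m/s.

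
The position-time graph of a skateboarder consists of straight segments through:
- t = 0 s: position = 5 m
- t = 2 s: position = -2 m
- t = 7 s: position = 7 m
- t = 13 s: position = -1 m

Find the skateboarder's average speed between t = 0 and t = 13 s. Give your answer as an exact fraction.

Average speed = (total path length)/(elapsed time); on a piecewise-linear x-t graph the path length is Σ|Δx|.
0–2 s: |Δx| = |-2 − 5| = 7 m
2–7 s: |Δx| = |7 − -2| = 9 m
7–13 s: |Δx| = |-1 − 7| = 8 m
Total path = 24 m; average speed = 24/13 = 24/13 m/s.

24/13 m/s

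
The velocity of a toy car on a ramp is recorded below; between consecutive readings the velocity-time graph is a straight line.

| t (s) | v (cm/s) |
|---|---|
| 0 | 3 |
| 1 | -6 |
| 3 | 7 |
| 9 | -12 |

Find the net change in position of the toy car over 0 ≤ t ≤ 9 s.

-15.5 cm

Net displacement equals the area under the velocity-time graph (areas below the axis count negative).
0–1 s: ½(3 + -6)(1) = -1.5 cm
1–3 s: ½(-6 + 7)(2) = 1 cm
3–9 s: ½(7 + -12)(6) = -15 cm
Net displacement = -15.5 cm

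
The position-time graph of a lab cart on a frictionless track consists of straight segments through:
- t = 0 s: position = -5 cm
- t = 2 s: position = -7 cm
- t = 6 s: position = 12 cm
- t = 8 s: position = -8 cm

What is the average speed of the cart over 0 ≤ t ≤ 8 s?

Average speed = (total path length)/(elapsed time); on a piecewise-linear x-t graph the path length is Σ|Δx|.
0–2 s: |Δx| = |-7 − -5| = 2 cm
2–6 s: |Δx| = |12 − -7| = 19 cm
6–8 s: |Δx| = |-8 − 12| = 20 cm
Total path = 41 cm; average speed = 41/8 = 5.125 cm/s.

5.125 cm/s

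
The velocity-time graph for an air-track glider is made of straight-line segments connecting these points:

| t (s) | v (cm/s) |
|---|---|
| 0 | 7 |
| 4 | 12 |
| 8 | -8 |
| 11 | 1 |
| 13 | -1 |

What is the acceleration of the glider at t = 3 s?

Acceleration is the slope of the v-t graph on 0–4 s: (12 − 7)/(4 − 0) = 1.25 cm/s².

1.25 cm/s²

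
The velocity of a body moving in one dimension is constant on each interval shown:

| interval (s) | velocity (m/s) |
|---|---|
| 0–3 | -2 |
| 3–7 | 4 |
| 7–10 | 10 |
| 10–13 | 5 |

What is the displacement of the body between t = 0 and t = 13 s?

55 m

Net displacement equals the area under the velocity-time graph (areas below the axis count negative).
0–3 s: -2 × 3 = -6 m
3–7 s: 4 × 4 = 16 m
7–10 s: 10 × 3 = 30 m
10–13 s: 5 × 3 = 15 m
Net displacement = 55 m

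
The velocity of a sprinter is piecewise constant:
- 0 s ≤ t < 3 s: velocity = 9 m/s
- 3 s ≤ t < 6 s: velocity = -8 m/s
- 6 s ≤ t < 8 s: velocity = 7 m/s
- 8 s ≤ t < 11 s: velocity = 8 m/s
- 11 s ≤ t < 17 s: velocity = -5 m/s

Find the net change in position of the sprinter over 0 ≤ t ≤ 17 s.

Net displacement equals the area under the velocity-time graph (areas below the axis count negative).
0–3 s: 9 × 3 = 27 m
3–6 s: -8 × 3 = -24 m
6–8 s: 7 × 2 = 14 m
8–11 s: 8 × 3 = 24 m
11–17 s: -5 × 6 = -30 m
Net displacement = 11 m

11 m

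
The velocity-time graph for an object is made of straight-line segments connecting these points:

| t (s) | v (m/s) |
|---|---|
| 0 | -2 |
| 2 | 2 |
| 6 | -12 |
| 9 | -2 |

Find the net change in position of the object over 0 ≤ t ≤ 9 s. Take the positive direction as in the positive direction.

-41 m

Net displacement equals the area under the velocity-time graph (areas below the axis count negative).
0–2 s: ½(-2 + 2)(2) = 0 m
2–6 s: ½(2 + -12)(4) = -20 m
6–9 s: ½(-12 + -2)(3) = -21 m
Net displacement = -41 m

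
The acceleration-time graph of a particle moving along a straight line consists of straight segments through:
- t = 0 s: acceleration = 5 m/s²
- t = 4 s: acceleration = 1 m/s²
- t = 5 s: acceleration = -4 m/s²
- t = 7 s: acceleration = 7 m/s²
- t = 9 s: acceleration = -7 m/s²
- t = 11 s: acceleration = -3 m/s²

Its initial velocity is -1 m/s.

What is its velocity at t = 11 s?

2.5 m/s

Δv equals the area under the a-t graph; then v = v₀ + Δv.
0–4 s: ½(5 + 1)(4) = 12 m/s
4–5 s: ½(1 + -4)(1) = -1.5 m/s
5–7 s: ½(-4 + 7)(2) = 3 m/s
7–9 s: ½(7 + -7)(2) = 0 m/s
9–11 s: ½(-7 + -3)(2) = -10 m/s
Δv = 3.5 m/s, so v(11) = -1 + (3.5) = 2.5 m/s.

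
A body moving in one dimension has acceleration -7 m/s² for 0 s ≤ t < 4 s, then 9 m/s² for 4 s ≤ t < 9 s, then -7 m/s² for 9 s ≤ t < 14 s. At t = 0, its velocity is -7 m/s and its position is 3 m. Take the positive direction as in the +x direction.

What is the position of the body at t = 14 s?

-181 m

On each constant-a segment, Δv = aΔt and Δx = v₀Δt + ½aΔt²; chain segment to segment.
0–4 s: v starts -7 m/s; Δx = -7·4 + ½·-7·4² = -84 m; v ends -35 m/s.
4–9 s: v starts -35 m/s; Δx = -35·5 + ½·9·5² = -62.5 m; v ends 10 m/s.
9–14 s: v starts 10 m/s; Δx = 10·5 + ½·-7·5² = -37.5 m; v ends -25 m/s.
x(14) = 3 + Σ Δx = -181 m.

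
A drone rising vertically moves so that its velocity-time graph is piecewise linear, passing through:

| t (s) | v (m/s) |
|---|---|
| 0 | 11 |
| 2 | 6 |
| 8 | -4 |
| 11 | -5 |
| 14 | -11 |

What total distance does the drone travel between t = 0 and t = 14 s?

70.1 m

Distance (not displacement) is the total path length: add the absolute areas under v-t.
0–2 s: |½(11 + 6)(2)| = 17 m
2–8 s: v = 0 at t = 5.6 s; triangle areas 10.8 + 4.8 = 15.6 m
8–11 s: |½(-4 + -5)(3)| = 13.5 m
11–14 s: |½(-5 + -11)(3)| = 24 m
Total distance = 70.1 m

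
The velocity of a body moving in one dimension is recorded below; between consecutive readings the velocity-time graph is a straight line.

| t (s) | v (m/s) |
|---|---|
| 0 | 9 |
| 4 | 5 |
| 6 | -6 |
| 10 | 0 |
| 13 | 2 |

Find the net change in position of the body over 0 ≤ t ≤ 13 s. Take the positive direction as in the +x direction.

18 m

Displacement is the signed area under the v-t curve.
0–4 s: ½(9 + 5)(4) = 28 m
4–6 s: ½(5 + -6)(2) = -1 m
6–10 s: ½(-6 + 0)(4) = -12 m
10–13 s: ½(0 + 2)(3) = 3 m
Net displacement = 18 m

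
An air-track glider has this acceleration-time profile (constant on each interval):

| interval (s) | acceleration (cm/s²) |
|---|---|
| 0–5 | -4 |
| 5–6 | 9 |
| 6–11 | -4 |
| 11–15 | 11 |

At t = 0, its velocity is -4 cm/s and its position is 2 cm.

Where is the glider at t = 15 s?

-264.5 cm

On each constant-a segment, Δv = aΔt and Δx = v₀Δt + ½aΔt²; chain segment to segment.
0–5 s: v starts -4 cm/s; Δx = -4·5 + ½·-4·5² = -70 cm; v ends -24 cm/s.
5–6 s: v starts -24 cm/s; Δx = -24·1 + ½·9·1² = -19.5 cm; v ends -15 cm/s.
6–11 s: v starts -15 cm/s; Δx = -15·5 + ½·-4·5² = -125 cm; v ends -35 cm/s.
11–15 s: v starts -35 cm/s; Δx = -35·4 + ½·11·4² = -52 cm; v ends 9 cm/s.
x(15) = 2 + Σ Δx = -264.5 cm.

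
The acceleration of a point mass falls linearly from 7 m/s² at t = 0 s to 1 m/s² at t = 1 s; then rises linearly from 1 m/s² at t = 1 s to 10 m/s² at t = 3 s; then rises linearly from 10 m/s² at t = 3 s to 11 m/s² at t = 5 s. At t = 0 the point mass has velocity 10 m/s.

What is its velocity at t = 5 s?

Δv equals the area under the a-t graph; then v = v₀ + Δv.
0–1 s: ½(7 + 1)(1) = 4 m/s
1–3 s: ½(1 + 10)(2) = 11 m/s
3–5 s: ½(10 + 11)(2) = 21 m/s
Δv = 36 m/s, so v(5) = 10 + (36) = 46 m/s.

46 m/s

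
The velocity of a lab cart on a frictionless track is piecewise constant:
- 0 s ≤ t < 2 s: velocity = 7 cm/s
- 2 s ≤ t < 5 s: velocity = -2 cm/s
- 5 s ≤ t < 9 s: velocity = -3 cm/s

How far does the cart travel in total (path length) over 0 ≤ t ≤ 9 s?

Total distance travelled is ∫|v| dt — sum the magnitudes of each area piece.
0–2 s: |7| × 2 = 14 cm
2–5 s: |-2| × 3 = 6 cm
5–9 s: |-3| × 4 = 12 cm
Total distance = 32 cm

32 cm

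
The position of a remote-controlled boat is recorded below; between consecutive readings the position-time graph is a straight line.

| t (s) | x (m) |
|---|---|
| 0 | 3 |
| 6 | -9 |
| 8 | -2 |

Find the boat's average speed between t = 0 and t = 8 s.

2.375 m/s

Average speed = (total path length)/(elapsed time); on a piecewise-linear x-t graph the path length is Σ|Δx|.
0–6 s: |Δx| = |-9 − 3| = 12 m
6–8 s: |Δx| = |-2 − -9| = 7 m
Total path = 19 m; average speed = 19/8 = 2.375 m/s.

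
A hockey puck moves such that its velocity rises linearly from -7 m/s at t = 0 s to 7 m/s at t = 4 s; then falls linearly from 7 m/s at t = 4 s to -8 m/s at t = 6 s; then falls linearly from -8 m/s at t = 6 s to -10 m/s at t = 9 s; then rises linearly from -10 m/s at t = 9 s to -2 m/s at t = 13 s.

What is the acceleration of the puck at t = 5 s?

Acceleration is the slope of the v-t graph on 4–6 s: (-8 − 7)/(6 − 4) = -7.5 m/s².

-7.5 m/s²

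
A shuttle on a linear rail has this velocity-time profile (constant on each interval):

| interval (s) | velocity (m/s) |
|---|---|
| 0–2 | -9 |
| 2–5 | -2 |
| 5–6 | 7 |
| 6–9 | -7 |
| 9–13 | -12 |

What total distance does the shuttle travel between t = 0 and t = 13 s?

Distance (not displacement) is the total path length: add the absolute areas under v-t.
0–2 s: |-9| × 2 = 18 m
2–5 s: |-2| × 3 = 6 m
5–6 s: |7| × 1 = 7 m
6–9 s: |-7| × 3 = 21 m
9–13 s: |-12| × 4 = 48 m
Total distance = 100 m

100 m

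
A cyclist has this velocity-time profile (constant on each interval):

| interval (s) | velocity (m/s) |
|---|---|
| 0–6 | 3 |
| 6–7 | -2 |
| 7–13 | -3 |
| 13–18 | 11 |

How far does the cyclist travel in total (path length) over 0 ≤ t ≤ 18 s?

93 m

Total distance travelled is ∫|v| dt — sum the magnitudes of each area piece.
0–6 s: |3| × 6 = 18 m
6–7 s: |-2| × 1 = 2 m
7–13 s: |-3| × 6 = 18 m
13–18 s: |11| × 5 = 55 m
Total distance = 93 m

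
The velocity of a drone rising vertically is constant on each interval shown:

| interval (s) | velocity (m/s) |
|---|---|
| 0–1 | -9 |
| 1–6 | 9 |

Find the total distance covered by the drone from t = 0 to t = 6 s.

Distance (not displacement) is the total path length: add the absolute areas under v-t.
0–1 s: |-9| × 1 = 9 m
1–6 s: |9| × 5 = 45 m
Total distance = 54 m

54 m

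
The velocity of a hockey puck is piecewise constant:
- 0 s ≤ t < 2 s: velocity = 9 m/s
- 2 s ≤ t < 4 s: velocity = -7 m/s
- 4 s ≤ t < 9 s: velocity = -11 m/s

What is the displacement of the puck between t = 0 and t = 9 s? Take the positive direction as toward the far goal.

Displacement is the signed area under the v-t curve.
0–2 s: 9 × 2 = 18 m
2–4 s: -7 × 2 = -14 m
4–9 s: -11 × 5 = -55 m
Net displacement = -51 m

-51 m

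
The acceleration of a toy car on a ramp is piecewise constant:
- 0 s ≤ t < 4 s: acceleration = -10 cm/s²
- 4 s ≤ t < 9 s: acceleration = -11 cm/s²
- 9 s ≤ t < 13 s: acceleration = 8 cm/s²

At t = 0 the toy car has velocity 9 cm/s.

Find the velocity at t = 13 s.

-54 cm/s

Δv equals the area under the a-t graph; then v = v₀ + Δv.
0–4 s: -10 × 4 = -40 cm/s
4–9 s: -11 × 5 = -55 cm/s
9–13 s: 8 × 4 = 32 cm/s
Δv = -63 cm/s, so v(13) = 9 + (-63) = -54 cm/s.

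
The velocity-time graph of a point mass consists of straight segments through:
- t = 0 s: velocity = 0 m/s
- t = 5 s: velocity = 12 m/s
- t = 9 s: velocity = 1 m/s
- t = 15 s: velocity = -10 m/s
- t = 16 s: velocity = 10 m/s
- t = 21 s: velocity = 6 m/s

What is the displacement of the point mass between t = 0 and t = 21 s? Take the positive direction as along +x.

69 m

Displacement is the signed area under the v-t curve.
0–5 s: ½(0 + 12)(5) = 30 m
5–9 s: ½(12 + 1)(4) = 26 m
9–15 s: ½(1 + -10)(6) = -27 m
15–16 s: ½(-10 + 10)(1) = 0 m
16–21 s: ½(10 + 6)(5) = 40 m
Net displacement = 69 m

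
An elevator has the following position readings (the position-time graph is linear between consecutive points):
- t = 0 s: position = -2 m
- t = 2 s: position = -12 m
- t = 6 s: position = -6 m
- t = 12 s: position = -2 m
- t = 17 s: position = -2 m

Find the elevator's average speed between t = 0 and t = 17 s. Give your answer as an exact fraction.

20/17 m/s

Average speed = (total path length)/(elapsed time); on a piecewise-linear x-t graph the path length is Σ|Δx|.
0–2 s: |Δx| = |-12 − -2| = 10 m
2–6 s: |Δx| = |-6 − -12| = 6 m
6–12 s: |Δx| = |-2 − -6| = 4 m
12–17 s: |Δx| = |-2 − -2| = 0 m
Total path = 20 m; average speed = 20/17 = 20/17 m/s.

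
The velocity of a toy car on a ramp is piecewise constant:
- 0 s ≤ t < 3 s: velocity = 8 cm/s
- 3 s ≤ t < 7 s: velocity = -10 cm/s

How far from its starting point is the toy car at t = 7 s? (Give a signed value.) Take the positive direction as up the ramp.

Displacement is the signed area under the v-t curve.
0–3 s: 8 × 3 = 24 cm
3–7 s: -10 × 4 = -40 cm
Net displacement = -16 cm

-16 cm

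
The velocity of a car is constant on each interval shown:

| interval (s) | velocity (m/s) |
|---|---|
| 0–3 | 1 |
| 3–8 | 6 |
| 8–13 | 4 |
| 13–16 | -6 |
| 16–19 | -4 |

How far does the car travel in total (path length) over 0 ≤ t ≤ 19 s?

83 m

Total distance travelled is ∫|v| dt — sum the magnitudes of each area piece.
0–3 s: |1| × 3 = 3 m
3–8 s: |6| × 5 = 30 m
8–13 s: |4| × 5 = 20 m
13–16 s: |-6| × 3 = 18 m
16–19 s: |-4| × 3 = 12 m
Total distance = 83 m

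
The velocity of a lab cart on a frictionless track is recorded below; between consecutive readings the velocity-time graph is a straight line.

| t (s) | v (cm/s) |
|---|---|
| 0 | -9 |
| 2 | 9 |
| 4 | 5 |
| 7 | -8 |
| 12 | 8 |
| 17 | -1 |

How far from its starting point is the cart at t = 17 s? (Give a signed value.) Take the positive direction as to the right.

Displacement is the signed area under the v-t curve.
0–2 s: ½(-9 + 9)(2) = 0 cm
2–4 s: ½(9 + 5)(2) = 14 cm
4–7 s: ½(5 + -8)(3) = -4.5 cm
7–12 s: ½(-8 + 8)(5) = 0 cm
12–17 s: ½(8 + -1)(5) = 17.5 cm
Net displacement = 27 cm

27 cm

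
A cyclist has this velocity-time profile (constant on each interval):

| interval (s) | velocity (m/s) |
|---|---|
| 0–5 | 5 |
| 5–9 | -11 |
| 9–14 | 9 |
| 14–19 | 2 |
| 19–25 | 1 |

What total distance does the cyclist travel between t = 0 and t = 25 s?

130 m

Total distance travelled is ∫|v| dt — sum the magnitudes of each area piece.
0–5 s: |5| × 5 = 25 m
5–9 s: |-11| × 4 = 44 m
9–14 s: |9| × 5 = 45 m
14–19 s: |2| × 5 = 10 m
19–25 s: |1| × 6 = 6 m
Total distance = 130 m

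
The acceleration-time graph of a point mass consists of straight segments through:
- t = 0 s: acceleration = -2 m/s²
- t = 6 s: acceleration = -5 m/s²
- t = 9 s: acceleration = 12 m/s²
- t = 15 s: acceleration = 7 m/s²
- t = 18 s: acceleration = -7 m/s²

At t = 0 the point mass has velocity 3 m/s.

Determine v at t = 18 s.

49.5 m/s

Δv equals the area under the a-t graph; then v = v₀ + Δv.
0–6 s: ½(-2 + -5)(6) = -21 m/s
6–9 s: ½(-5 + 12)(3) = 10.5 m/s
9–15 s: ½(12 + 7)(6) = 57 m/s
15–18 s: ½(7 + -7)(3) = 0 m/s
Δv = 46.5 m/s, so v(18) = 3 + (46.5) = 49.5 m/s.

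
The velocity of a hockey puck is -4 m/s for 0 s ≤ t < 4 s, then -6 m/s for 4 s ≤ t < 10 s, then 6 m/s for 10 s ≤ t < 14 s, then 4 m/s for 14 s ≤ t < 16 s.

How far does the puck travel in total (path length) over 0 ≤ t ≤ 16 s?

Distance (not displacement) is the total path length: add the absolute areas under v-t.
0–4 s: |-4| × 4 = 16 m
4–10 s: |-6| × 6 = 36 m
10–14 s: |6| × 4 = 24 m
14–16 s: |4| × 2 = 8 m
Total distance = 84 m

84 m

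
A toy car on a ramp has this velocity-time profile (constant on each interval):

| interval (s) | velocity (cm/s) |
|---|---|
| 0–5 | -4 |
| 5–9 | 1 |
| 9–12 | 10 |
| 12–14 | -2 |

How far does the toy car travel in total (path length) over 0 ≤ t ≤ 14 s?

58 cm

Distance (not displacement) is the total path length: add the absolute areas under v-t.
0–5 s: |-4| × 5 = 20 cm
5–9 s: |1| × 4 = 4 cm
9–12 s: |10| × 3 = 30 cm
12–14 s: |-2| × 2 = 4 cm
Total distance = 58 cm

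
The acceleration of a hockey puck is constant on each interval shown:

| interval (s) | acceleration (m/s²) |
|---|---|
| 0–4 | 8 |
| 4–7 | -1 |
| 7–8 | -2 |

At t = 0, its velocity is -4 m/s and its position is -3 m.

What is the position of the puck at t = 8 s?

On each constant-a segment, Δv = aΔt and Δx = v₀Δt + ½aΔt²; chain segment to segment.
0–4 s: v starts -4 m/s; Δx = -4·4 + ½·8·4² = 48 m; v ends 28 m/s.
4–7 s: v starts 28 m/s; Δx = 28·3 + ½·-1·3² = 79.5 m; v ends 25 m/s.
7–8 s: v starts 25 m/s; Δx = 25·1 + ½·-2·1² = 24 m; v ends 23 m/s.
x(8) = -3 + Σ Δx = 148.5 m.

148.5 m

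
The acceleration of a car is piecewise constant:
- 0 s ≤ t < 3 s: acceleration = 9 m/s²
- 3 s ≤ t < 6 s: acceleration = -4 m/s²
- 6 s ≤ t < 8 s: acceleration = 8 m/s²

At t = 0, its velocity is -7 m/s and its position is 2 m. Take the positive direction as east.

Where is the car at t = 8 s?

95.5 m

On each constant-a segment, Δv = aΔt and Δx = v₀Δt + ½aΔt²; chain segment to segment.
0–3 s: v starts -7 m/s; Δx = -7·3 + ½·9·3² = 19.5 m; v ends 20 m/s.
3–6 s: v starts 20 m/s; Δx = 20·3 + ½·-4·3² = 42 m; v ends 8 m/s.
6–8 s: v starts 8 m/s; Δx = 8·2 + ½·8·2² = 32 m; v ends 24 m/s.
x(8) = 2 + Σ Δx = 95.5 m.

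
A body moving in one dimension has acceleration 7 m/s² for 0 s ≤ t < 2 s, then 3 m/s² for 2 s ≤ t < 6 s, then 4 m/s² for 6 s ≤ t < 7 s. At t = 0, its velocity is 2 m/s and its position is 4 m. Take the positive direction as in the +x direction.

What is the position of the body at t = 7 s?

On each constant-a segment, Δv = aΔt and Δx = v₀Δt + ½aΔt²; chain segment to segment.
0–2 s: v starts 2 m/s; Δx = 2·2 + ½·7·2² = 18 m; v ends 16 m/s.
2–6 s: v starts 16 m/s; Δx = 16·4 + ½·3·4² = 88 m; v ends 28 m/s.
6–7 s: v starts 28 m/s; Δx = 28·1 + ½·4·1² = 30 m; v ends 32 m/s.
x(7) = 4 + Σ Δx = 140 m.

140 m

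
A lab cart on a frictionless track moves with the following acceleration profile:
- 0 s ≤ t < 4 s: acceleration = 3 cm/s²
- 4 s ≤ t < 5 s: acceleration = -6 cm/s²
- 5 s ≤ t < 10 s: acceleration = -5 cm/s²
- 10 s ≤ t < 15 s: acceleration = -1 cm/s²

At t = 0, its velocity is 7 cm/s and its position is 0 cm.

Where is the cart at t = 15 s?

-2 cm

On each constant-a segment, Δv = aΔt and Δx = v₀Δt + ½aΔt²; chain segment to segment.
0–4 s: v starts 7 cm/s; Δx = 7·4 + ½·3·4² = 52 cm; v ends 19 cm/s.
4–5 s: v starts 19 cm/s; Δx = 19·1 + ½·-6·1² = 16 cm; v ends 13 cm/s.
5–10 s: v starts 13 cm/s; Δx = 13·5 + ½·-5·5² = 2.5 cm; v ends -12 cm/s.
10–15 s: v starts -12 cm/s; Δx = -12·5 + ½·-1·5² = -72.5 cm; v ends -17 cm/s.
x(15) = 0 + Σ Δx = -2 cm.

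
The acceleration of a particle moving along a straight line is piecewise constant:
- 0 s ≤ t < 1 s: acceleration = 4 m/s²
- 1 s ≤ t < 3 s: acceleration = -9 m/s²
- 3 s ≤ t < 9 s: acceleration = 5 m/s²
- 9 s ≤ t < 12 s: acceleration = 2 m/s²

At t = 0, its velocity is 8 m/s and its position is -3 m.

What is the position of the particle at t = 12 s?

148 m

On each constant-a segment, Δv = aΔt and Δx = v₀Δt + ½aΔt²; chain segment to segment.
0–1 s: v starts 8 m/s; Δx = 8·1 + ½·4·1² = 10 m; v ends 12 m/s.
1–3 s: v starts 12 m/s; Δx = 12·2 + ½·-9·2² = 6 m; v ends -6 m/s.
3–9 s: v starts -6 m/s; Δx = -6·6 + ½·5·6² = 54 m; v ends 24 m/s.
9–12 s: v starts 24 m/s; Δx = 24·3 + ½·2·3² = 81 m; v ends 30 m/s.
x(12) = -3 + Σ Δx = 148 m.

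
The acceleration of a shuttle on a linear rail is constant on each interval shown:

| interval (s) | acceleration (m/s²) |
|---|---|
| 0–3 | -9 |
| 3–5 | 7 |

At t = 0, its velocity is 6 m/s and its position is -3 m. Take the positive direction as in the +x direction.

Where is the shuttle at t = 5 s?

-53.5 m

On each constant-a segment, Δv = aΔt and Δx = v₀Δt + ½aΔt²; chain segment to segment.
0–3 s: v starts 6 m/s; Δx = 6·3 + ½·-9·3² = -22.5 m; v ends -21 m/s.
3–5 s: v starts -21 m/s; Δx = -21·2 + ½·7·2² = -28 m; v ends -7 m/s.
x(5) = -3 + Σ Δx = -53.5 m.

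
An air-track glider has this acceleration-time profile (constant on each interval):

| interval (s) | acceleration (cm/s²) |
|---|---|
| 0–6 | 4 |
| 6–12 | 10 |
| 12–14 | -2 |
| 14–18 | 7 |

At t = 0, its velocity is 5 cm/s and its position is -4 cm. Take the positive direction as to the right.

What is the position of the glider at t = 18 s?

1022 cm

On each constant-a segment, Δv = aΔt and Δx = v₀Δt + ½aΔt²; chain segment to segment.
0–6 s: v starts 5 cm/s; Δx = 5·6 + ½·4·6² = 102 cm; v ends 29 cm/s.
6–12 s: v starts 29 cm/s; Δx = 29·6 + ½·10·6² = 354 cm; v ends 89 cm/s.
12–14 s: v starts 89 cm/s; Δx = 89·2 + ½·-2·2² = 174 cm; v ends 85 cm/s.
14–18 s: v starts 85 cm/s; Δx = 85·4 + ½·7·4² = 396 cm; v ends 113 cm/s.
x(18) = -4 + Σ Δx = 1022 cm.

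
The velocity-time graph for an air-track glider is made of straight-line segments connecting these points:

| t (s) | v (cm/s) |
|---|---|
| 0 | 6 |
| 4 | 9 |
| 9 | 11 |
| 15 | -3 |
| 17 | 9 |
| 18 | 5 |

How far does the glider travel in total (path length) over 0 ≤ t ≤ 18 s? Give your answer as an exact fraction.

1713/14 cm

Total distance travelled is ∫|v| dt — sum the magnitudes of each area piece.
0–4 s: |½(6 + 9)(4)| = 30 cm
4–9 s: |½(9 + 11)(5)| = 50 cm
9–15 s: v = 0 at t = 96/7 s; triangle areas 363/14 + 27/14 = 195/7 cm
15–17 s: v = 0 at t = 15.5 s; triangle areas 0.75 + 6.75 = 7.5 cm
17–18 s: |½(9 + 5)(1)| = 7 cm
Total distance = 1713/14 cm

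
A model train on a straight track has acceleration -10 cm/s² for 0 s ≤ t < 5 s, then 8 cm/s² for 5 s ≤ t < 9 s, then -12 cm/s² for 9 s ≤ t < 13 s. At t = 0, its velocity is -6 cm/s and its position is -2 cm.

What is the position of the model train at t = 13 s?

On each constant-a segment, Δv = aΔt and Δx = v₀Δt + ½aΔt²; chain segment to segment.
0–5 s: v starts -6 cm/s; Δx = -6·5 + ½·-10·5² = -155 cm; v ends -56 cm/s.
5–9 s: v starts -56 cm/s; Δx = -56·4 + ½·8·4² = -160 cm; v ends -24 cm/s.
9–13 s: v starts -24 cm/s; Δx = -24·4 + ½·-12·4² = -192 cm; v ends -72 cm/s.
x(13) = -2 + Σ Δx = -509 cm.

-509 cm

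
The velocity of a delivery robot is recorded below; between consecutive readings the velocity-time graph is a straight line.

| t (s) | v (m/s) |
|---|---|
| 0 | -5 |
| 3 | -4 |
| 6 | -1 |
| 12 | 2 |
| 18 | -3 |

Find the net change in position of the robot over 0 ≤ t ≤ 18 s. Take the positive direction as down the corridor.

Displacement is the signed area under the v-t curve.
0–3 s: ½(-5 + -4)(3) = -13.5 m
3–6 s: ½(-4 + -1)(3) = -7.5 m
6–12 s: ½(-1 + 2)(6) = 3 m
12–18 s: ½(2 + -3)(6) = -3 m
Net displacement = -21 m

-21 m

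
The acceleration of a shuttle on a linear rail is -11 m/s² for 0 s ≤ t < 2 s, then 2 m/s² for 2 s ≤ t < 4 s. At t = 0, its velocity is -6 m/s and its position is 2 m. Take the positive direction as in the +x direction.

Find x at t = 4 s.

On each constant-a segment, Δv = aΔt and Δx = v₀Δt + ½aΔt²; chain segment to segment.
0–2 s: v starts -6 m/s; Δx = -6·2 + ½·-11·2² = -34 m; v ends -28 m/s.
2–4 s: v starts -28 m/s; Δx = -28·2 + ½·2·2² = -52 m; v ends -24 m/s.
x(4) = 2 + Σ Δx = -84 m.

-84 m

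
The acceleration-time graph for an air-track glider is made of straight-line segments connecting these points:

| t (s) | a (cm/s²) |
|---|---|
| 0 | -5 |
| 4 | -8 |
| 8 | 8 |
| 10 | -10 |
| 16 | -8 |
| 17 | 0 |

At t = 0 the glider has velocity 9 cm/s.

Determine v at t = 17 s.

Δv equals the area under the a-t graph; then v = v₀ + Δv.
0–4 s: ½(-5 + -8)(4) = -26 cm/s
4–8 s: ½(-8 + 8)(4) = 0 cm/s
8–10 s: ½(8 + -10)(2) = -2 cm/s
10–16 s: ½(-10 + -8)(6) = -54 cm/s
16–17 s: ½(-8 + 0)(1) = -4 cm/s
Δv = -86 cm/s, so v(17) = 9 + (-86) = -77 cm/s.

-77 cm/s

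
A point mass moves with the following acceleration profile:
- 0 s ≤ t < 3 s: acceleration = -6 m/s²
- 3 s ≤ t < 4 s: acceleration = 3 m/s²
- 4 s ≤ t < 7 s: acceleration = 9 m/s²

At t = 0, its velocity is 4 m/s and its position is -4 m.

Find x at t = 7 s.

-24 m

On each constant-a segment, Δv = aΔt and Δx = v₀Δt + ½aΔt²; chain segment to segment.
0–3 s: v starts 4 m/s; Δx = 4·3 + ½·-6·3² = -15 m; v ends -14 m/s.
3–4 s: v starts -14 m/s; Δx = -14·1 + ½·3·1² = -12.5 m; v ends -11 m/s.
4–7 s: v starts -11 m/s; Δx = -11·3 + ½·9·3² = 7.5 m; v ends 16 m/s.
x(7) = -4 + Σ Δx = -24 m.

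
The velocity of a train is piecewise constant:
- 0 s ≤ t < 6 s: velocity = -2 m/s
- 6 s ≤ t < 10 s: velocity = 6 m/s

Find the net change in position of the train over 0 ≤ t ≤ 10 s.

Net displacement equals the area under the velocity-time graph (areas below the axis count negative).
0–6 s: -2 × 6 = -12 m
6–10 s: 6 × 4 = 24 m
Net displacement = 12 m

12 m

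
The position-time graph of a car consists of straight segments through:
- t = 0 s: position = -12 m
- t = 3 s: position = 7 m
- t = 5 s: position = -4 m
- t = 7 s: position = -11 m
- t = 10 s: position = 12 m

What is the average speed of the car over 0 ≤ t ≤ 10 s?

6 m/s

Average speed = (total path length)/(elapsed time); on a piecewise-linear x-t graph the path length is Σ|Δx|.
0–3 s: |Δx| = |7 − -12| = 19 m
3–5 s: |Δx| = |-4 − 7| = 11 m
5–7 s: |Δx| = |-11 − -4| = 7 m
7–10 s: |Δx| = |12 − -11| = 23 m
Total path = 60 m; average speed = 60/10 = 6 m/s.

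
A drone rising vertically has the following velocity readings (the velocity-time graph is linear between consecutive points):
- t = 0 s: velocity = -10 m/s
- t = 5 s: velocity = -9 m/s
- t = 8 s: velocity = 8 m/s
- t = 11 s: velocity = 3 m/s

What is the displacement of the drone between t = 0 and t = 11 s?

-32.5 m

Net displacement equals the area under the velocity-time graph (areas below the axis count negative).
0–5 s: ½(-10 + -9)(5) = -47.5 m
5–8 s: ½(-9 + 8)(3) = -1.5 m
8–11 s: ½(8 + 3)(3) = 16.5 m
Net displacement = -32.5 m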